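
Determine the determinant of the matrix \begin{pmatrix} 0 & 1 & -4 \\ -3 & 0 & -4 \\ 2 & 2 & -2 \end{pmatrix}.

Expand along row 1:
  − 1 · |-3 -4; 2 -2| = −1·(6 − (-8)) = -14
  + (-4) · |-3 0; 2 2| = (-4)·(-6 − 0) = 24
Sum: (-14) + (24) = 10

The determinant is 10.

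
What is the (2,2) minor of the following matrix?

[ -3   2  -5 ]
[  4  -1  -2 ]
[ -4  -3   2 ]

The minor is -26.

Delete row 2 and column 2; the remaining 2×2 submatrix is [-3 -5; -4 2].
Its determinant is (-3)·2 − (-5)·(-4) = -26.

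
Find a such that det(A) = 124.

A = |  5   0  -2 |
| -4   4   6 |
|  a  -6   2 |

Expanding along the row containing a, det(A) is linear in a: det(A) = (8)·a + (172).
Set (8)·a + (172) = 124  ⇒  (8)·a = -48  ⇒  a = -6.

-6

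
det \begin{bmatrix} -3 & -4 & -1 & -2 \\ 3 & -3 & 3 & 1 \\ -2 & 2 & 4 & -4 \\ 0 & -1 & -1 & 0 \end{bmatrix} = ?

-72

Expand along row 4 (it has 2 zeros):
  + (-1) · M_42   where M_42 = det([-3 -1 -2; 3 3 1; -2 4 -4]) = 2
  − (-1) · M_43   where M_43 = det([-3 -4 -2; 3 -3 1; -2 2 -4]) = -70
det = (+1)·(-1)·(2) + (-1)·(-1)·(-70) = -72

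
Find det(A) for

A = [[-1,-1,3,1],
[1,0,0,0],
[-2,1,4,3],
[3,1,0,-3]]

Expand along row 2 (it has 3 zeros):
  − (1) · M_21   where M_21 = det([-1 3 1; 1 4 3; 1 0 -3]) = 26
det = (-1)·(1)·(26) = -26

The determinant is -26.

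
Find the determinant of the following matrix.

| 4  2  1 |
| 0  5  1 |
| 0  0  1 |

20

The matrix is upper triangular, so the determinant is the product of the diagonal entries:
det = (4) · (5) · (1) = 20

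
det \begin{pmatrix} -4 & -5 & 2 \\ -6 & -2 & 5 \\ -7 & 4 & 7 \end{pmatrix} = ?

25

Expand along column 1:
  + (-4) · |-2 5; 4 7| = (-4)·(-14 − 20) = 136
  − (-6) · |-5 2; 4 7| = −(-6)·(-35 − 8) = -258
  + (-7) · |-5 2; -2 5| = (-7)·(-25 − (-4)) = 147
Sum: (136) + (-258) + (147) = 25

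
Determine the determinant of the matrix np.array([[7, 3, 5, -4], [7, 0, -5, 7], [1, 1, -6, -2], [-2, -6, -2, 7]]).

Expand along row 2 (it has 1 zero):
  − (7) · M_21   where M_21 = det([3 5 -4; 1 -6 -2; -6 -2 7]) = 39
  − (-5) · M_23   where M_23 = det([7 3 -4; 1 1 -2; -2 -6 7]) = -28
  + (7) · M_24   where M_24 = det([7 3 5; 1 1 -6; -2 -6 -2]) = -244
det = (-1)·(7)·(39) + (-1)·(-5)·(-28) + (+1)·(7)·(-244) = -2121

The determinant is -2121.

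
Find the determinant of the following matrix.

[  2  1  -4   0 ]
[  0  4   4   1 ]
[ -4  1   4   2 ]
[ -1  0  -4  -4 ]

296

Expand along row 1 (it has 1 zero):
  + (2) · M_11   where M_11 = det([4 4 1; 1 4 2; 0 -4 -4]) = -20
  − (1) · M_12   where M_12 = det([0 4 1; -4 4 2; -1 -4 -4]) = -52
  + (-4) · M_13   where M_13 = det([0 4 1; -4 1 2; -1 0 -4]) = -71
det = (+1)·(2)·(-20) + (-1)·(1)·(-52) + (+1)·(-4)·(-71) = 296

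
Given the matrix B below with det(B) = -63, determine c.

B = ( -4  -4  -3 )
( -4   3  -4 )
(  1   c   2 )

Expanding along the column containing c, det(B) is linear in c: det(B) = (-4)·c + (-31).
Set (-4)·c + (-31) = -63  ⇒  (-4)·c = -32  ⇒  c = 8.

8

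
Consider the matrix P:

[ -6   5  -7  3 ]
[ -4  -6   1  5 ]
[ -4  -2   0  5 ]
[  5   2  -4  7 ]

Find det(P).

Expand along row 3 (it has 1 zero):
  + (-4) · M_31   where M_31 = det([5 -7 3; -6 1 5; 2 -4 7]) = -163
  − (-2) · M_32   where M_32 = det([-6 -7 3; -4 1 5; 5 -4 7]) = -500
  − (5) · M_34   where M_34 = det([-6 5 -7; -4 -6 1; 5 2 -4]) = -341
det = (+1)·(-4)·(-163) + (-1)·(-2)·(-500) + (-1)·(5)·(-341) = 1357

The determinant is 1357.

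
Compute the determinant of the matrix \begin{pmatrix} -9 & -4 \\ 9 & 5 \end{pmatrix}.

det = (-9)·5 − (-4)·9 = -45 − (-36) = -9

-9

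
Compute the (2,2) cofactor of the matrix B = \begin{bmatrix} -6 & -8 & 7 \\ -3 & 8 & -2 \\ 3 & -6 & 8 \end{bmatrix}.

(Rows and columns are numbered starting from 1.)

-69

Delete row 2 and column 2; the remaining 2×2 submatrix is [-6 7; 3 8].
Its determinant is (-6)·8 − 7·3 = -69.
The cofactor carries sign (−1)^(2+2) = +1, so C_{2,2} = +(-69) = -69.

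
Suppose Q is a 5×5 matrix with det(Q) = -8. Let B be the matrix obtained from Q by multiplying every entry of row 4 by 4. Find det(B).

Scaling one row by 4 multiplies the determinant by 4.
det(B) = (4)·(-8) = -32

-32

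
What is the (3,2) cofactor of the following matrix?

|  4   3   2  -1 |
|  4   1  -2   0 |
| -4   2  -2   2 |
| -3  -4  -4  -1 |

-38

Delete row 3 and column 2; the remaining 3×3 submatrix is [4 2 -1; 4 -2 0; -3 -4 -1].
Its determinant is 38.
The cofactor carries sign (−1)^(3+2) = −1, so C_{3,2} = −(38) = -38.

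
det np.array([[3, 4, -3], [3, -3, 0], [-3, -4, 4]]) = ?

-21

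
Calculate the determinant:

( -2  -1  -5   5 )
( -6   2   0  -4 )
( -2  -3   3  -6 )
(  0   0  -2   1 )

Expand along row 4 (it has 2 zeros):
  − (-2) · M_43   where M_43 = det([-2 -1 5; -6 2 -4; -2 -3 -6]) = 186
  + (1) · M_44   where M_44 = det([-2 -1 -5; -6 2 0; -2 -3 3]) = -140
det = (-1)·(-2)·(186) + (+1)·(1)·(-140) = 232

The determinant is 232.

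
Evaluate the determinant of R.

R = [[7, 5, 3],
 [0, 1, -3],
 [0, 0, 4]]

The determinant is 28.

R is upper triangular, so det(R) is the product of the diagonal entries:
det = (7) · (1) · (4) = 28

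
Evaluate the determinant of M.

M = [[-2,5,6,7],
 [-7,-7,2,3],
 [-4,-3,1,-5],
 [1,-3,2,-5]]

Expand along row 1:
  + (-2) · M_11   where M_11 = det([-7 2 3; -3 1 -5; -3 2 -5]) = -44
  − (5) · M_12   where M_12 = det([-7 2 3; -4 1 -5; 1 2 -5]) = -112
  + (6) · M_13   where M_13 = det([-7 -7 3; -4 -3 -5; 1 -3 -5]) = 220
  − (7) · M_14   where M_14 = det([-7 -7 2; -4 -3 1; 1 -3 2]) = -12
det = (+1)·(-2)·(-44) + (-1)·(5)·(-112) + (+1)·(6)·(220) + (-1)·(7)·(-12) = 2052

2052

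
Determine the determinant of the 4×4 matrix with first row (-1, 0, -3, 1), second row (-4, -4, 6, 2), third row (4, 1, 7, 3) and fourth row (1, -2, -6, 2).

460

Expand along row 1 (it has 1 zero):
  + (-1) · M_11   where M_11 = det([-4 6 2; 1 7 3; -2 -6 2]) = -160
  + (-3) · M_13   where M_13 = det([-4 -4 2; 4 1 3; 1 -2 2]) = -30
  − (1) · M_14   where M_14 = det([-4 -4 6; 4 1 7; 1 -2 -6]) = -210
det = (+1)·(-1)·(-160) + (+1)·(-3)·(-30) + (-1)·(1)·(-210) = 460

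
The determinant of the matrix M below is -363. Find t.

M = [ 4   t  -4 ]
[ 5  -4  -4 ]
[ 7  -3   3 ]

Expanding along the column containing t, det(M) is linear in t: det(M) = (-43)·t + (-148).
Set (-43)·t + (-148) = -363  ⇒  (-43)·t = -215  ⇒  t = 5.

t = 5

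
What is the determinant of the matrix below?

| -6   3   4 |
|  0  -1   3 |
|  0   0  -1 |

The matrix is upper triangular, so the determinant is the product of the diagonal entries:
det = (-6) · (-1) · (-1) = -6

-6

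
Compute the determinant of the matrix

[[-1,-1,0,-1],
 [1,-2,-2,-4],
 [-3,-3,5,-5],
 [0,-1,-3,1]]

Expand along row 1 (it has 1 zero):
  + (-1) · M_11   where M_11 = det([-2 -2 -4; -3 5 -5; -1 -3 1]) = -52
  − (-1) · M_12   where M_12 = det([1 -2 -4; -3 5 -5; 0 -3 1]) = -52
  − (-1) · M_14   where M_14 = det([1 -2 -2; -3 -3 5; 0 -1 -3]) = 26
det = (+1)·(-1)·(-52) + (-1)·(-1)·(-52) + (-1)·(-1)·(26) = 26

26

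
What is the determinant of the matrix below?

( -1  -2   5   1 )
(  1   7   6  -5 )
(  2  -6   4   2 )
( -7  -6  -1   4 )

Expand along row 1:
  + (-1) · M_11   where M_11 = det([7 6 -5; -6 4 2; -6 -1 4]) = 48
  − (-2) · M_12   where M_12 = det([1 6 -5; 2 4 2; -7 -1 4]) = -244
  + (5) · M_13   where M_13 = det([1 7 -5; 2 -6 2; -7 -6 4]) = 104
  − (1) · M_14   where M_14 = det([1 7 6; 2 -6 4; -7 -6 -1]) = -476
det = (+1)·(-1)·(48) + (-1)·(-2)·(-244) + (+1)·(5)·(104) + (-1)·(1)·(-476) = 460

The determinant is 460.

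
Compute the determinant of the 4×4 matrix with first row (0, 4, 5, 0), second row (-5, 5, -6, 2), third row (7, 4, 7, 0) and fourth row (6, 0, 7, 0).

Expand along column 4 (it has 3 zeros):
  + (2) · M_24   where M_24 = det([0 4 5; 7 4 7; 6 0 7]) = -148
det = (+1)·(2)·(-148) = -296

-296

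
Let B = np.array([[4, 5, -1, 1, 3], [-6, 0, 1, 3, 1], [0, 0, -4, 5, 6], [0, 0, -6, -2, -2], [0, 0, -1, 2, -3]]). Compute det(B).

-6120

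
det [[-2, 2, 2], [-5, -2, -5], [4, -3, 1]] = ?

Expand along column 1:
  + (-2) · |-2 -5; -3 1| = (-2)·(-2 − 15) = 34
  − (-5) · |2 2; -3 1| = −(-5)·(2 − (-6)) = 40
  + 4 · |2 2; -2 -5| = 4·(-10 − (-4)) = -24
Sum: (34) + (40) + (-24) = 50

50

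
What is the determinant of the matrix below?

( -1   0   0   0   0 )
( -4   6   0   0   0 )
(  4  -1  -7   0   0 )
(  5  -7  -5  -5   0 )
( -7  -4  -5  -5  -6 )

The matrix is lower triangular, so the determinant is the product of the diagonal entries:
det = (-1) · (6) · (-7) · (-5) · (-6) = 1260

1260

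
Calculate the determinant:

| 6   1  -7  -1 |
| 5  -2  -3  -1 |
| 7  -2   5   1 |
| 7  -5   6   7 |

Expand along row 1:
  + (6) · M_11   where M_11 = det([-2 -3 -1; -2 5 1; -5 6 7]) = -98
  − (1) · M_12   where M_12 = det([5 -3 -1; 7 5 1; 7 6 7]) = 264
  + (-7) · M_13   where M_13 = det([5 -2 -1; 7 -2 1; 7 -5 7]) = 60
  − (-1) · M_14   where M_14 = det([5 -2 -3; 7 -2 5; 7 -5 6]) = 142
det = (+1)·(6)·(-98) + (-1)·(1)·(264) + (+1)·(-7)·(60) + (-1)·(-1)·(142) = -1130

The determinant is -1130.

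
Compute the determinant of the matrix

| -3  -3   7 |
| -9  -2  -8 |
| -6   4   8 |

Expand along row 1:
  + (-3) · |-2 -8; 4 8| = (-3)·(-16 − (-32)) = -48
  − (-3) · |-9 -8; -6 8| = −(-3)·(-72 − 48) = -360
  + 7 · |-9 -2; -6 4| = 7·(-36 − 12) = -336
Sum: (-48) + (-360) + (-336) = -744

-744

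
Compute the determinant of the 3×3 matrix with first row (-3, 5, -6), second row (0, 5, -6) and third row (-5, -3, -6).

Expand along row 2:
  + 5 · |-3 -6; -5 -6| = 5·(18 − 30) = -60
  − (-6) · |-3 5; -5 -3| = −(-6)·(9 − (-25)) = 204
Sum: (-60) + (204) = 144

The determinant is 144.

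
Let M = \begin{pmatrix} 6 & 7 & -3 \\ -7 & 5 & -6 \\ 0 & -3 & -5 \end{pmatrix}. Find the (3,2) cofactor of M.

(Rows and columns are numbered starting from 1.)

57

Delete row 3 and column 2; the remaining 2×2 submatrix is [6 -3; -7 -6].
Its determinant is 6·(-6) − (-3)·(-7) = -57.
The cofactor carries sign (−1)^(3+2) = −1, so C_{3,2} = −(-57) = 57.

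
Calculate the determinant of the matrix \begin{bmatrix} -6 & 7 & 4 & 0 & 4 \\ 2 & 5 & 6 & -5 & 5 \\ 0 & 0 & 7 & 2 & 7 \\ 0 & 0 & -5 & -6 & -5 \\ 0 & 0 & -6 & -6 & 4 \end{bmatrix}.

The matrix is block upper-triangular with a 2×2 block and a 3×3 block on the diagonal, so its determinant equals the product of the determinants of the diagonal blocks.
det of the 2×2 block = -44
det of the 3×3 block = -320
det = (-44)·(-320) = 14080

14080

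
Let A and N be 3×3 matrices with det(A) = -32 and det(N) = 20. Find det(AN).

The determinant is -640.

det(AN) = det(A)·det(N) = (-32)·(20) = -640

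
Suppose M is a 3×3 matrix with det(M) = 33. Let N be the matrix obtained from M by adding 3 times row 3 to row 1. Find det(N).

Adding a multiple of one row to another leaves the determinant unchanged.
det(N) = (1)·(33) = 33

|N| = 33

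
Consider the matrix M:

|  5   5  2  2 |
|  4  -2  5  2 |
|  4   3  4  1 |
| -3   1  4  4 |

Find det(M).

-450

Expand along row 1:
  + (5) · M_11   where M_11 = det([-2 5 2; 3 4 1; 1 4 4]) = -63
  − (5) · M_12   where M_12 = det([4 5 2; 4 4 1; -3 4 4]) = 9
  + (2) · M_13   where M_13 = det([4 -2 2; 4 3 1; -3 1 4]) = 108
  − (2) · M_14   where M_14 = det([4 -2 5; 4 3 4; -3 1 4]) = 153
det = (+1)·(5)·(-63) + (-1)·(5)·(9) + (+1)·(2)·(108) + (-1)·(2)·(153) = -450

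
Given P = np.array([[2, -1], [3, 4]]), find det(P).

11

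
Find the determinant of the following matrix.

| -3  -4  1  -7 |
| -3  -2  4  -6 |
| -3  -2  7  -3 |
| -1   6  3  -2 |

The determinant is -90.

Expand along row 1:
  + (-3) · M_11   where M_11 = det([-2 4 -6; -2 7 -3; 6 3 -2]) = 210
  − (-4) · M_12   where M_12 = det([-3 4 -6; -3 7 -3; -1 3 -2]) = 15
  + (1) · M_13   where M_13 = det([-3 -2 -6; -3 -2 -3; -1 6 -2]) = 60
  − (-7) · M_14   where M_14 = det([-3 -2 4; -3 -2 7; -1 6 3]) = 60
det = (+1)·(-3)·(210) + (-1)·(-4)·(15) + (+1)·(1)·(60) + (-1)·(-7)·(60) = -90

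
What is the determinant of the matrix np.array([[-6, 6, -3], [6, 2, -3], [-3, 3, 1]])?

-120

Expand along row 1:
  + (-6) · |2 -3; 3 1| = (-6)·(2 − (-9)) = -66
  − 6 · |6 -3; -3 1| = −6·(6 − 9) = 18
  + (-3) · |6 2; -3 3| = (-3)·(18 − (-6)) = -72
Sum: (-66) + (18) + (-72) = -120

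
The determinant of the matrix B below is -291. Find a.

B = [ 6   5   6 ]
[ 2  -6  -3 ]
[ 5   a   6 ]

-4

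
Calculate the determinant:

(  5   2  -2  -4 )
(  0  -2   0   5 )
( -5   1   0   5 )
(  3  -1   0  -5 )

Expand along column 3 (it has 3 zeros):
  + (-2) · M_13   where M_13 = det([0 -2 5; -5 1 5; 3 -1 -5]) = 30
det = (+1)·(-2)·(30) = -60

The determinant is -60.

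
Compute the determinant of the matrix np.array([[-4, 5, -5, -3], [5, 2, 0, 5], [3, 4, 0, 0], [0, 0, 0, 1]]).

-70

Expand along row 4 (it has 3 zeros):
  + (1) · M_44   where M_44 = det([-4 5 -5; 5 2 0; 3 4 0]) = -70
det = (+1)·(1)·(-70) = -70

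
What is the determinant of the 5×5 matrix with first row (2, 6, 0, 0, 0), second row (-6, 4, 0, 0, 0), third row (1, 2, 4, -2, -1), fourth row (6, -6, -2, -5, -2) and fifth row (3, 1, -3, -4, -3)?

The matrix is block lower-triangular with a 2×2 block and a 3×3 block on the diagonal, so its determinant equals the product of the determinants of the diagonal blocks.
det of the 2×2 block = 44
det of the 3×3 block = 35
det = (44)·(35) = 1540

1540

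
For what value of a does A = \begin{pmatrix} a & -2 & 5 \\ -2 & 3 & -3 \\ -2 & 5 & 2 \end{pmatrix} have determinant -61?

Expanding along the row containing a, det(A) is linear in a: det(A) = (21)·a + (-40).
Set (21)·a + (-40) = -61  ⇒  (21)·a = -21  ⇒  a = -1.

a = -1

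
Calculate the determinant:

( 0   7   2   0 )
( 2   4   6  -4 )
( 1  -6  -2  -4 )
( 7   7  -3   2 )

Expand along row 1 (it has 2 zeros):
  − (7) · M_12   where M_12 = det([2 6 -4; 1 -2 -4; 7 -3 2]) = -256
  + (2) · M_13   where M_13 = det([2 4 -4; 1 -6 -4; 7 7 2]) = -284
det = (-1)·(7)·(-256) + (+1)·(2)·(-284) = 1224

1224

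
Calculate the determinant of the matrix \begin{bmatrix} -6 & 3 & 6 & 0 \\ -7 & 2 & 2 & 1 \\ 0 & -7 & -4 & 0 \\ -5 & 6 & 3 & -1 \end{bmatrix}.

Expand along row 3 (it has 2 zeros):
  − (-7) · M_32   where M_32 = det([-6 6 0; -7 2 1; -5 3 -1]) = -42
  + (-4) · M_33   where M_33 = det([-6 3 0; -7 2 1; -5 6 -1]) = 12
det = (-1)·(-7)·(-42) + (+1)·(-4)·(12) = -342

-342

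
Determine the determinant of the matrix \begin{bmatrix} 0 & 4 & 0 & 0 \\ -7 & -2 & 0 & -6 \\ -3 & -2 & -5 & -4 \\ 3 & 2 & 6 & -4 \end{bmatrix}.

1160

Expand along row 1 (it has 3 zeros):
  − (4) · M_12   where M_12 = det([-7 0 -6; -3 -5 -4; 3 6 -4]) = -290
det = (-1)·(4)·(-290) = 1160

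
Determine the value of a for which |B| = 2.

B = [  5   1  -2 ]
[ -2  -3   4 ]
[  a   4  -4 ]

a = -7

Expanding along the column containing a, det(B) is linear in a: det(B) = (-2)·a + (-12).
Set (-2)·a + (-12) = 2  ⇒  (-2)·a = 14  ⇒  a = -7.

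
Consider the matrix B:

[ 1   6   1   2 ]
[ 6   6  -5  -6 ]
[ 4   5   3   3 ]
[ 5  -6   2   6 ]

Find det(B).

-1192

Expand along row 1:
  + (1) · M_11   where M_11 = det([6 -5 -6; 5 3 3; -6 2 6]) = 144
  − (6) · M_12   where M_12 = det([6 -5 -6; 4 3 3; 5 2 6]) = 159
  + (1) · M_13   where M_13 = det([6 6 -6; 4 5 3; 5 -6 6]) = 528
  − (2) · M_14   where M_14 = det([6 6 -5; 4 5 3; 5 -6 2]) = 455
det = (+1)·(1)·(144) + (-1)·(6)·(159) + (+1)·(1)·(528) + (-1)·(2)·(455) = -1192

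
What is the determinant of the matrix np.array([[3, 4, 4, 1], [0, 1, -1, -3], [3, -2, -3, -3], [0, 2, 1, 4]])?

Expand along column 1 (it has 2 zeros):
  + (3) · M_11   where M_11 = det([1 -1 -3; -2 -3 -3; 2 1 4]) = -23
  + (3) · M_31   where M_31 = det([4 4 1; 1 -1 -3; 2 1 4]) = -41
det = (+1)·(3)·(-23) + (+1)·(3)·(-41) = -192

-192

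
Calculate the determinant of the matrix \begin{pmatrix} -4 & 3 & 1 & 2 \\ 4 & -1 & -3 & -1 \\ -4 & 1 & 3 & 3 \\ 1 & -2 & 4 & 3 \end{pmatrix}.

48

Expand along row 1:
  + (-4) · M_11   where M_11 = det([-1 -3 -1; 1 3 3; -2 4 3]) = 20
  − (3) · M_12   where M_12 = det([4 -3 -1; -4 3 3; 1 4 3]) = -38
  + (1) · M_13   where M_13 = det([4 -1 -1; -4 1 3; 1 -2 3]) = 14
  − (2) · M_14   where M_14 = det([4 -1 -3; -4 1 3; 1 -2 4]) = 0
det = (+1)·(-4)·(20) + (-1)·(3)·(-38) + (+1)·(1)·(14) + (-1)·(2)·(0) = 48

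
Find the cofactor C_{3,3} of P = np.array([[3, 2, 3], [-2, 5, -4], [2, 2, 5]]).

19

Delete row 3 and column 3; the remaining 2×2 submatrix is [3 2; -2 5].
Its determinant is 3·5 − 2·(-2) = 19.
The cofactor carries sign (−1)^(3+3) = +1, so C_{3,3} = +(19) = 19.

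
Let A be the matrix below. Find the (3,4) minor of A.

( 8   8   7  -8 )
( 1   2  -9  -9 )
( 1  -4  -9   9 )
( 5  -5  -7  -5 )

-881

Delete row 3 and column 4; the remaining 3×3 submatrix is [8 8 7; 1 2 -9; 5 -5 -7].
Its determinant is -881.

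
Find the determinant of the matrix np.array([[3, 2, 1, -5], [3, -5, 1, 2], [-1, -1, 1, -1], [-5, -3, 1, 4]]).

-56

Expand along row 1:
  + (3) · M_11   where M_11 = det([-5 1 2; -1 1 -1; -3 1 4]) = -14
  − (2) · M_12   where M_12 = det([3 1 2; -1 1 -1; -5 1 4]) = 32
  + (1) · M_13   where M_13 = det([3 -5 2; -1 -1 -1; -5 -3 4]) = -70
  − (-5) · M_14   where M_14 = det([3 -5 1; -1 -1 1; -5 -3 1]) = 24
det = (+1)·(3)·(-14) + (-1)·(2)·(32) + (+1)·(1)·(-70) + (-1)·(-5)·(24) = -56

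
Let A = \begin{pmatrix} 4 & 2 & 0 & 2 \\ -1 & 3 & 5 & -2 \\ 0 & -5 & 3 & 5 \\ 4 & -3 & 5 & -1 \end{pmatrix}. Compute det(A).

|A| = -1216

Expand along row 1 (it has 1 zero):
  + (4) · M_11   where M_11 = det([3 5 -2; -5 3 5; -3 5 -1]) = -152
  − (2) · M_12   where M_12 = det([-1 5 -2; 0 3 5; 4 5 -1]) = 152
  − (2) · M_14   where M_14 = det([-1 3 5; 0 -5 3; 4 -3 5]) = 152
det = (+1)·(4)·(-152) + (-1)·(2)·(152) + (-1)·(2)·(152) = -1216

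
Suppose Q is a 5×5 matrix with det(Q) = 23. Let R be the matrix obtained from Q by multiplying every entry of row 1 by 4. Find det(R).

Scaling one row by 4 multiplies the determinant by 4.
det(R) = (4)·(23) = 92

The determinant is 92.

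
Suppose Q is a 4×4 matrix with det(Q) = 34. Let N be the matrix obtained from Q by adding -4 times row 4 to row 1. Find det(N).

34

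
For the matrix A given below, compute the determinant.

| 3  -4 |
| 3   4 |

det(A) = 24

det(A) = 3·4 − (-4)·3 = 12 − (-12) = 24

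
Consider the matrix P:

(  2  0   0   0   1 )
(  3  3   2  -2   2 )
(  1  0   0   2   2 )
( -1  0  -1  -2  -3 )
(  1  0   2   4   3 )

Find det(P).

-30

Expand along column 2 (it has 4 zeros):
  + (3) · M_22   where M_22 = det([2 0 0 1; 1 0 2 2; -1 -1 -2 -3; 1 2 4 3]) = -10
det = (+1)·(3)·(-10) = -30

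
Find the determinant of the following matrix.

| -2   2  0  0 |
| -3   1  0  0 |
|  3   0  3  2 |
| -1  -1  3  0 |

The matrix is block lower-triangular with a 2×2 block and a 2×2 block on the diagonal, so its determinant equals the product of the determinants of the diagonal blocks.
det of the 2×2 block = 4
det of the 2×2 block = -6
det = (4)·(-6) = -24

-24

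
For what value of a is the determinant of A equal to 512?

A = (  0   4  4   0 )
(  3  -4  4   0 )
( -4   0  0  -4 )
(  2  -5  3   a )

a = -5

Expanding along the column containing a, det(A) is linear in a: det(A) = (-128)·a + (-128).
Set (-128)·a + (-128) = 512  ⇒  (-128)·a = 640  ⇒  a = -5.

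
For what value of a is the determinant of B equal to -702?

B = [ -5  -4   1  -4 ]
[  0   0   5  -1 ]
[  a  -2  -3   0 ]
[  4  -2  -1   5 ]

Expanding along the row containing a, det(B) is linear in a: det(B) = (-134)·a + (-166).
Set (-134)·a + (-166) = -702  ⇒  (-134)·a = -536  ⇒  a = 4.

4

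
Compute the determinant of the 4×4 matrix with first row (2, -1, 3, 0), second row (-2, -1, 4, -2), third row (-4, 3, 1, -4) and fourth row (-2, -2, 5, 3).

Expand along row 1 (it has 1 zero):
  + (2) · M_11   where M_11 = det([-1 4 -2; 3 1 -4; -2 5 3]) = -61
  − (-1) · M_12   where M_12 = det([-2 4 -2; -4 1 -4; -2 5 3]) = 70
  + (3) · M_13   where M_13 = det([-2 -1 -2; -4 3 -4; -2 -2 3]) = -50
det = (+1)·(2)·(-61) + (-1)·(-1)·(70) + (+1)·(3)·(-50) = -202

The determinant is -202.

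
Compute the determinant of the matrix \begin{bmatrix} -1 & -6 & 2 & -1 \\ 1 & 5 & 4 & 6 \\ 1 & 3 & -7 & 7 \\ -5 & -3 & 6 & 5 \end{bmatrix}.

-1913

Expand along row 1:
  + (-1) · M_11   where M_11 = det([5 4 6; 3 -7 7; -3 6 5]) = -547
  − (-6) · M_12   where M_12 = det([1 4 6; 1 -7 7; -5 6 5]) = -411
  + (2) · M_13   where M_13 = det([1 5 6; 1 3 7; -5 -3 5]) = -92
  − (-1) · M_14   where M_14 = det([1 5 4; 1 3 -7; -5 -3 6]) = 190
det = (+1)·(-1)·(-547) + (-1)·(-6)·(-411) + (+1)·(2)·(-92) + (-1)·(-1)·(190) = -1913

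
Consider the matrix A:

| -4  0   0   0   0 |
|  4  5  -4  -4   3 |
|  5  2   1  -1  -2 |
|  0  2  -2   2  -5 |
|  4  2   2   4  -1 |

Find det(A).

det(A) = -2088

Expand along row 1 (it has 4 zeros):
  + (-4) · M_11   where M_11 = det([5 -4 -4 3; 2 1 -1 -2; 2 -2 2 -5; 2 2 4 -1]) = 522
det = (+1)·(-4)·(522) = -2088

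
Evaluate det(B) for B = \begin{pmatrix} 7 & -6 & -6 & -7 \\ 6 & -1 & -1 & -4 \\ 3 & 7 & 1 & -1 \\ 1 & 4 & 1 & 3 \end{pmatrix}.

Expand along row 1:
  + (7) · M_11   where M_11 = det([-1 -1 -4; 7 1 -1; 4 1 3]) = 9
  − (-6) · M_12   where M_12 = det([6 -1 -4; 3 1 -1; 1 1 3]) = 26
  + (-6) · M_13   where M_13 = det([6 -1 -4; 3 7 -1; 1 4 3]) = 140
  − (-7) · M_14   where M_14 = det([6 -1 -1; 3 7 1; 1 4 1]) = 15
det = (+1)·(7)·(9) + (-1)·(-6)·(26) + (+1)·(-6)·(140) + (-1)·(-7)·(15) = -516

The determinant is -516.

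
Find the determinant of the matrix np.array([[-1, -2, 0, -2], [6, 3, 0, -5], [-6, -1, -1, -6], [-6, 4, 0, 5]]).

Expand along column 3 (it has 3 zeros):
  + (-1) · M_33   where M_33 = det([-1 -2 -2; 6 3 -5; -6 4 5]) = -119
det = (+1)·(-1)·(-119) = 119

The determinant is 119.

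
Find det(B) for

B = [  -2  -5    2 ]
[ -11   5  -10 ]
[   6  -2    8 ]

-196

Expand along row 1:
  + (-2) · |5 -10; -2 8| = (-2)·(40 − 20) = -40
  − (-5) · |-11 -10; 6 8| = −(-5)·(-88 − (-60)) = -140
  + 2 · |-11 5; 6 -2| = 2·(22 − 30) = -16
Sum: (-40) + (-140) + (-16) = -196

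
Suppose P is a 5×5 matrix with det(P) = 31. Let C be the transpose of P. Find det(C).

31

det(Pᵀ) = det(P).
det(C) = (1)·(31) = 31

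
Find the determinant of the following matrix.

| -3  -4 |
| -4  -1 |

The determinant is -13.

det = (-3)·(-1) − (-4)·(-4) = 3 − 16 = -13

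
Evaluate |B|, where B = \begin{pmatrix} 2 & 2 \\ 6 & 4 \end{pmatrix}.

det(B) = 2·4 − 2·6 = 8 − 12 = -4

det(B) = -4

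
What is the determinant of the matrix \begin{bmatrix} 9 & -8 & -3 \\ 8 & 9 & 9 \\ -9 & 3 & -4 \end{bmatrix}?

-490

Expand along column 1:
  + 9 · |9 9; 3 -4| = 9·(-36 − 27) = -567
  − 8 · |-8 -3; 3 -4| = −8·(32 − (-9)) = -328
  + (-9) · |-8 -3; 9 9| = (-9)·(-72 − (-27)) = 405
Sum: (-567) + (-328) + (405) = -490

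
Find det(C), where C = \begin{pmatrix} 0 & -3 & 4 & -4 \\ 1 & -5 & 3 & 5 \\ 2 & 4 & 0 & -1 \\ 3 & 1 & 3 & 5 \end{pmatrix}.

Expand along row 1 (it has 1 zero):
  − (-3) · M_12   where M_12 = det([1 3 5; 2 0 -1; 3 3 5]) = -6
  + (4) · M_13   where M_13 = det([1 -5 5; 2 4 -1; 3 1 5]) = 36
  − (-4) · M_14   where M_14 = det([1 -5 3; 2 4 0; 3 1 3]) = 12
det = (-1)·(-3)·(-6) + (+1)·(4)·(36) + (-1)·(-4)·(12) = 174

174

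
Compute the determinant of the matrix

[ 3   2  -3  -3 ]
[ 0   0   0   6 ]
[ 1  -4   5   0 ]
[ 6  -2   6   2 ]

Expand along row 2 (it has 3 zeros):
  + (6) · M_24   where M_24 = det([3 2 -3; 1 -4 5; 6 -2 6]) = -60
det = (+1)·(6)·(-60) = -360

-360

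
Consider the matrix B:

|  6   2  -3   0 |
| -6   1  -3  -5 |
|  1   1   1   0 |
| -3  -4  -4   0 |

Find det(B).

Expand along column 4 (it has 3 zeros):
  + (-5) · M_24   where M_24 = det([6 2 -3; 1 1 1; -3 -4 -4]) = 5
det = (+1)·(-5)·(5) = -25

-25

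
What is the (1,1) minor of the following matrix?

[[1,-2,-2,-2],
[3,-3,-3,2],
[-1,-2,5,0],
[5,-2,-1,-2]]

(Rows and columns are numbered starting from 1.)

66

Delete row 1 and column 1; the remaining 3×3 submatrix is [-3 -3 2; -2 5 0; -2 -1 -2].
Its determinant is 66.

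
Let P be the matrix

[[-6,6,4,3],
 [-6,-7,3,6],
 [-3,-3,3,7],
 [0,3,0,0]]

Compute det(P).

153

Expand along row 4 (it has 3 zeros):
  + (3) · M_42   where M_42 = det([-6 4 3; -6 3 6; -3 3 7]) = 51
det = (+1)·(3)·(51) = 153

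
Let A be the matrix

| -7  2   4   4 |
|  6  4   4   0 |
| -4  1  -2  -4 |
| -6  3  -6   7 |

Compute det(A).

Expand along row 2 (it has 1 zero):
  − (6) · M_21   where M_21 = det([2 4 4; 1 -2 -4; 3 -6 7]) = -152
  + (4) · M_22   where M_22 = det([-7 4 4; -4 -2 -4; -6 -6 7]) = 522
  − (4) · M_23   where M_23 = det([-7 2 4; -4 1 -4; -6 3 7]) = -53
det = (-1)·(6)·(-152) + (+1)·(4)·(522) + (-1)·(4)·(-53) = 3212

3212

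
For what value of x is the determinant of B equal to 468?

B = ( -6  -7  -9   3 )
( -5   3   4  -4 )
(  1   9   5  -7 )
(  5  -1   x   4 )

x = 0

Expanding along the column containing x, det(B) is linear in x: det(B) = (-39)·x + (468).
Set (-39)·x + (468) = 468  ⇒  (-39)·x = 0  ⇒  x = 0.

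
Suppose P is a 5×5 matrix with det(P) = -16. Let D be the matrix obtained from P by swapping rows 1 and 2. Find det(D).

16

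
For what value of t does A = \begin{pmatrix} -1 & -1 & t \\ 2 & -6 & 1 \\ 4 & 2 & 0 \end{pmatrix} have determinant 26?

t = 1

Expanding along the row containing t, det(A) is linear in t: det(A) = (28)·t + (-2).
Set (28)·t + (-2) = 26  ⇒  (28)·t = 28  ⇒  t = 1.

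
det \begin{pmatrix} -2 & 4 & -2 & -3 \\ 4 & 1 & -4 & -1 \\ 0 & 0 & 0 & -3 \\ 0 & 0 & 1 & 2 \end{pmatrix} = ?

The determinant is -54.

Expand along row 3 (it has 3 zeros):
  − (-3) · M_34   where M_34 = det([-2 4 -2; 4 1 -4; 0 0 1]) = -18
det = (-1)·(-3)·(-18) = -54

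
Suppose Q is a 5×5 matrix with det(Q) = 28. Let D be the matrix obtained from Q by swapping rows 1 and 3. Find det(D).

Swapping two rows multiplies the determinant by −1.
det(D) = (-1)·(28) = -28

-28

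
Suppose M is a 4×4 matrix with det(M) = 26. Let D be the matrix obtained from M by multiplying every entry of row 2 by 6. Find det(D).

det(D) = 156

Scaling one row by 6 multiplies the determinant by 6.
det(D) = (6)·(26) = 156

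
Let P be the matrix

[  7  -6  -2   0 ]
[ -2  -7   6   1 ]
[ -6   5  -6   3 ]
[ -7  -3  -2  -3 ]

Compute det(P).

Expand along row 1 (it has 1 zero):
  + (7) · M_11   where M_11 = det([-7 6 1; 5 -6 3; -3 -2 -3]) = -160
  − (-6) · M_12   where M_12 = det([-2 6 1; -6 -6 3; -7 -2 -3]) = -312
  + (-2) · M_13   where M_13 = det([-2 -7 1; -6 5 3; -7 -3 -3]) = 338
det = (+1)·(7)·(-160) + (-1)·(-6)·(-312) + (+1)·(-2)·(338) = -3668

-3668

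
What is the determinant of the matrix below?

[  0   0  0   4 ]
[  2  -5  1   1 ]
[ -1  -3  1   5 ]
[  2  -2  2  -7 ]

Expand along row 1 (it has 3 zeros):
  − (4) · M_14   where M_14 = det([2 -5 1; -1 -3 1; 2 -2 2]) = -20
det = (-1)·(4)·(-20) = 80

80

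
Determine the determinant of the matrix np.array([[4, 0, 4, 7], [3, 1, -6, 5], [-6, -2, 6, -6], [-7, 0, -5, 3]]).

The determinant is -398.

Expand along column 2 (it has 2 zeros):
  + (1) · M_22   where M_22 = det([4 4 7; -6 6 -6; -7 -5 3]) = 696
  − (-2) · M_32   where M_32 = det([4 4 7; 3 -6 5; -7 -5 3]) = -547
det = (+1)·(1)·(696) + (-1)·(-2)·(-547) = -398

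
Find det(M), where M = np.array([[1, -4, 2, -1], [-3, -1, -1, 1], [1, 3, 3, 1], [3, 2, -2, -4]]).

120

Expand along row 1:
  + (1) · M_11   where M_11 = det([-1 -1 1; 3 3 1; 2 -2 -4]) = -16
  − (-4) · M_12   where M_12 = det([-3 -1 1; 1 3 1; 3 -2 -4]) = 12
  + (2) · M_13   where M_13 = det([-3 -1 1; 1 3 1; 3 2 -4]) = 28
  − (-1) · M_14   where M_14 = det([-3 -1 -1; 1 3 3; 3 2 -2]) = 32
det = (+1)·(1)·(-16) + (-1)·(-4)·(12) + (+1)·(2)·(28) + (-1)·(-1)·(32) = 120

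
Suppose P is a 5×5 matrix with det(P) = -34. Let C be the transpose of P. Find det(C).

|C| = -34

det(Pᵀ) = det(P).
det(C) = (1)·(-34) = -34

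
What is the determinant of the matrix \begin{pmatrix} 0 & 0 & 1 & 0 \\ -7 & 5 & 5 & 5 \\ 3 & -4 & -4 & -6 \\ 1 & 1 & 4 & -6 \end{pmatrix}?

-115

Expand along row 1 (it has 3 zeros):
  + (1) · M_13   where M_13 = det([-7 5 5; 3 -4 -6; 1 1 -6]) = -115
det = (+1)·(1)·(-115) = -115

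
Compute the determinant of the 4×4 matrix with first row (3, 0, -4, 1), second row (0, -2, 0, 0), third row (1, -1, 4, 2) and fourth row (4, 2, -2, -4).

204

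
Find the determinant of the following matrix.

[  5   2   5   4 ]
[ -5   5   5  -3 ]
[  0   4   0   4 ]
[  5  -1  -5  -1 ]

1600

Expand along row 3 (it has 2 zeros):
  − (4) · M_32   where M_32 = det([5 5 4; -5 5 -3; 5 -5 -1]) = -200
  − (4) · M_34   where M_34 = det([5 2 5; -5 5 5; 5 -1 -5]) = -200
det = (-1)·(4)·(-200) + (-1)·(4)·(-200) = 1600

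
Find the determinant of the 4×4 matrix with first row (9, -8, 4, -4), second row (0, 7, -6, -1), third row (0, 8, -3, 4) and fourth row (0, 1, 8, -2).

Expand along column 1 (it has 3 zeros):
  + (9) · M_11   where M_11 = det([7 -6 -1; 8 -3 4; 1 8 -2]) = -369
det = (+1)·(9)·(-369) = -3321

-3321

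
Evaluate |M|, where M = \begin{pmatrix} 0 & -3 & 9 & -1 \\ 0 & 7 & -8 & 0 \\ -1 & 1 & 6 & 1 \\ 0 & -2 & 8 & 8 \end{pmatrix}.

Expand along column 1 (it has 3 zeros):
  + (-1) · M_31   where M_31 = det([-3 9 -1; 7 -8 0; -2 8 8]) = -352
det = (+1)·(-1)·(-352) = 352

The determinant is 352.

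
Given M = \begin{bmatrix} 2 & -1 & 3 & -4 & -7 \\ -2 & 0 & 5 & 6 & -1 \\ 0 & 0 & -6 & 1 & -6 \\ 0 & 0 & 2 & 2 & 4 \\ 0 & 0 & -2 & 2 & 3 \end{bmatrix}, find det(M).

det(M) = 100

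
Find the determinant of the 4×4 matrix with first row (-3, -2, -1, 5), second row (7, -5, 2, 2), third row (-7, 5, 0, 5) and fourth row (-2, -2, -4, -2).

Expand along row 3 (it has 1 zero):
  + (-7) · M_31   where M_31 = det([-2 -1 5; -5 2 2; -2 -4 -2]) = 126
  − (5) · M_32   where M_32 = det([-3 -1 5; 7 2 2; -2 -4 -2]) = -142
  − (5) · M_34   where M_34 = det([-3 -2 -1; 7 -5 2; -2 -2 -4]) = -96
det = (+1)·(-7)·(126) + (-1)·(5)·(-142) + (-1)·(5)·(-96) = 308

308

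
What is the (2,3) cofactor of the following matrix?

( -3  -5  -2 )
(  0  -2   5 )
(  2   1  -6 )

Delete row 2 and column 3; the remaining 2×2 submatrix is [-3 -5; 2 1].
Its determinant is (-3)·1 − (-5)·2 = 7.
The cofactor carries sign (−1)^(2+3) = −1, so C_{2,3} = −(7) = -7.

The cofactor is -7.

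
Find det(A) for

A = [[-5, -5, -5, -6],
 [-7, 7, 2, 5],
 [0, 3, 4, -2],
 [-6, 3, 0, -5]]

857

Expand along row 3 (it has 1 zero):
  − (3) · M_32   where M_32 = det([-5 -5 -6; -7 2 5; -6 0 -5]) = 303
  + (4) · M_33   where M_33 = det([-5 -5 -6; -7 7 5; -6 3 -5]) = 449
  − (-2) · M_34   where M_34 = det([-5 -5 -5; -7 7 2; -6 3 0]) = -15
det = (-1)·(3)·(303) + (+1)·(4)·(449) + (-1)·(-2)·(-15) = 857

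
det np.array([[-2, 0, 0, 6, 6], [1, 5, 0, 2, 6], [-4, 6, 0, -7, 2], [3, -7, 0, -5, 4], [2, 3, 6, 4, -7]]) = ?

24672

Expand along column 3 (it has 4 zeros):
  + (6) · M_53   where M_53 = det([-2 0 6 6; 1 5 2 6; -4 6 -7 2; 3 -7 -5 4]) = 4112
det = (+1)·(6)·(4112) = 24672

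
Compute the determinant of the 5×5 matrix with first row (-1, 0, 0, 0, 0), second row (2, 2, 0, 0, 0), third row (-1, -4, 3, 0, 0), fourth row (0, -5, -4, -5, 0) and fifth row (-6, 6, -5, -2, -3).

-90

The matrix is lower triangular, so the determinant is the product of the diagonal entries:
det = (-1) · (2) · (3) · (-5) · (-3) = -90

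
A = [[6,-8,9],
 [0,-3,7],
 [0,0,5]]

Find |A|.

det(A) = -90

A is upper triangular, so det(A) is the product of the diagonal entries:
det = (6) · (-3) · (5) = -90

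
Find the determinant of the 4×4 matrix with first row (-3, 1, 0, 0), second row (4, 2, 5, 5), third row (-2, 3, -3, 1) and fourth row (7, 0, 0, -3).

-335

Expand along row 1 (it has 2 zeros):
  + (-3) · M_11   where M_11 = det([2 5 5; 3 -3 1; 0 0 -3]) = 63
  − (1) · M_12   where M_12 = det([4 5 5; -2 -3 1; 7 0 -3]) = 146
det = (+1)·(-3)·(63) + (-1)·(1)·(146) = -335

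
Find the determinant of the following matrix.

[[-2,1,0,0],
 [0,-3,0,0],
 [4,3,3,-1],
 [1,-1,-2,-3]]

-66

The matrix is block lower-triangular with a 2×2 block and a 2×2 block on the diagonal, so its determinant equals the product of the determinants of the diagonal blocks.
det of the 2×2 block = 6
det of the 2×2 block = -11
det = (6)·(-11) = -66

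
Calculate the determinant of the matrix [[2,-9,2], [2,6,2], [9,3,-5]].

Expand along row 1:
  + 2 · |6 2; 3 -5| = 2·(-30 − 6) = -72
  − (-9) · |2 2; 9 -5| = −(-9)·(-10 − 18) = -252
  + 2 · |2 6; 9 3| = 2·(6 − 54) = -96
Sum: (-72) + (-252) + (-96) = -420

-420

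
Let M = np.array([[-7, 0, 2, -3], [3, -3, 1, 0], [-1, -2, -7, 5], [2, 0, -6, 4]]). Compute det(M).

The determinant is 154.

Expand along column 2 (it has 2 zeros):
  + (-3) · M_22   where M_22 = det([-7 2 -3; -1 -7 5; 2 -6 4]) = -46
  − (-2) · M_32   where M_32 = det([-7 2 -3; 3 1 0; 2 -6 4]) = 8
det = (+1)·(-3)·(-46) + (-1)·(-2)·(8) = 154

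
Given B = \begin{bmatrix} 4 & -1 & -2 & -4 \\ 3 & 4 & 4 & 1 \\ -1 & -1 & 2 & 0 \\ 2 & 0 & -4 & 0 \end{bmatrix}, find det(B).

det(B) = 92

Expand along row 4 (it has 2 zeros):
  − (2) · M_41   where M_41 = det([-1 -2 -4; 4 4 1; -1 2 0]) = -44
  − (-4) · M_43   where M_43 = det([4 -1 -4; 3 4 1; -1 -1 0]) = 1
det = (-1)·(2)·(-44) + (-1)·(-4)·(1) = 92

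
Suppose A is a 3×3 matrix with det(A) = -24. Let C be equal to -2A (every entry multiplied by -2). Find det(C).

|C| = 192

For a 3×3 matrix, det(-2A) = (-2)^3·det(A) = -8·det(A).
det(C) = (-8)·(-24) = 192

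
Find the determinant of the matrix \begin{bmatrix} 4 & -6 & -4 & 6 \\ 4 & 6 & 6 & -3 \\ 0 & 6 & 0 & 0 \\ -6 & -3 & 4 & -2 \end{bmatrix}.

Expand along row 3 (it has 3 zeros):
  − (6) · M_32   where M_32 = det([4 -4 6; 4 6 -3; -6 4 -2]) = 208
det = (-1)·(6)·(208) = -1248

-1248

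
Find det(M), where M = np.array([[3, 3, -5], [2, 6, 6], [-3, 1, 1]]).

Expand along row 1:
  + 3 · |6 6; 1 1| = 3·(6 − 6) = 0
  − 3 · |2 6; -3 1| = −3·(2 − (-18)) = -60
  + (-5) · |2 6; -3 1| = (-5)·(2 − (-18)) = -100
Sum: (0) + (-60) + (-100) = -160

-160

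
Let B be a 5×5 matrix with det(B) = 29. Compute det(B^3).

det(B^3) = (det B)^3 = (29)^3 = 24389

24389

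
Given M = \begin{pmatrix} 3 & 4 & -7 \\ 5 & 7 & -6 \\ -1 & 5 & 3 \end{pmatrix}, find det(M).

-107

Expand along row 1:
  + 3 · |7 -6; 5 3| = 3·(21 − (-30)) = 153
  − 4 · |5 -6; -1 3| = −4·(15 − 6) = -36
  + (-7) · |5 7; -1 5| = (-7)·(25 − (-7)) = -224
Sum: (153) + (-36) + (-224) = -107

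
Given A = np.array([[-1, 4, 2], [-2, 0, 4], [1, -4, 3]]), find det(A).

|A| = 40

Expand along column 2:
  − 4 · |-2 4; 1 3| = −4·(-6 − 4) = 40
  − (-4) · |-1 2; -2 4| = −(-4)·(-4 − (-4)) = 0
Sum: (40) + (0) = 40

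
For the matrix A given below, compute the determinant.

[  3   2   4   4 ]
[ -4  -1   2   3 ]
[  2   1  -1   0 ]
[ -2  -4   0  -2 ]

The determinant is -82.

Expand along row 3 (it has 1 zero):
  + (2) · M_31   where M_31 = det([2 4 4; -1 2 3; -4 0 -2]) = -32
  − (1) · M_32   where M_32 = det([3 4 4; -4 2 3; -2 0 -2]) = -52
  + (-1) · M_33   where M_33 = det([3 2 4; -4 -1 3; -2 -4 -2]) = 70
det = (+1)·(2)·(-32) + (-1)·(1)·(-52) + (+1)·(-1)·(70) = -82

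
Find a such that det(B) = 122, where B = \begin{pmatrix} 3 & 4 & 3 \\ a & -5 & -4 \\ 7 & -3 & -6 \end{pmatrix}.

5

Expanding along the column containing a, det(B) is linear in a: det(B) = (15)·a + (47).
Set (15)·a + (47) = 122  ⇒  (15)·a = 75  ⇒  a = 5.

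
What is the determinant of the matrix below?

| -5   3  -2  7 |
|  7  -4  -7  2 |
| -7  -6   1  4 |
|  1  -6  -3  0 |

-1008

Expand along row 4 (it has 1 zero):
  − (1) · M_41   where M_41 = det([3 -2 7; -4 -7 2; -6 1 4]) = -420
  + (-6) · M_42   where M_42 = det([-5 -2 7; 7 -7 2; -7 1 4]) = -60
  − (-3) · M_43   where M_43 = det([-5 3 7; 7 -4 2; -7 -6 4]) = -596
det = (-1)·(1)·(-420) + (+1)·(-6)·(-60) + (-1)·(-3)·(-596) = -1008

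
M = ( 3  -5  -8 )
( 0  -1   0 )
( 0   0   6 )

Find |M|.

The determinant is -18.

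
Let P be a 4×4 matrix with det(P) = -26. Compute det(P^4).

det(P^4) = (det P)^4 = (-26)^4 = 456976

456976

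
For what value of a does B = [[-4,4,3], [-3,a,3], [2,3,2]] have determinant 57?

a = 0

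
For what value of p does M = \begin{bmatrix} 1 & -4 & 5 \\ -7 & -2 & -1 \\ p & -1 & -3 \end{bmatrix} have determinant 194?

p = 5

Expanding along the row containing p, det(M) is linear in p: det(M) = (14)·p + (124).
Set (14)·p + (124) = 194  ⇒  (14)·p = 70  ⇒  p = 5.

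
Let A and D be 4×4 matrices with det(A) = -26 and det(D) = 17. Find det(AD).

-442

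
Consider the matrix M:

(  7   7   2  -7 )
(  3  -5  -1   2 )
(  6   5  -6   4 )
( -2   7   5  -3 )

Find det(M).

2090

Expand along row 1:
  + (7) · M_11   where M_11 = det([-5 -1 2; 5 -6 4; 7 5 -3]) = 101
  − (7) · M_12   where M_12 = det([3 -1 2; 6 -6 4; -2 5 -3]) = 20
  + (2) · M_13   where M_13 = det([3 -5 2; 6 5 4; -2 7 -3]) = -75
  − (-7) · M_14   where M_14 = det([3 -5 -1; 6 5 -6; -2 7 5]) = 239
det = (+1)·(7)·(101) + (-1)·(7)·(20) + (+1)·(2)·(-75) + (-1)·(-7)·(239) = 2090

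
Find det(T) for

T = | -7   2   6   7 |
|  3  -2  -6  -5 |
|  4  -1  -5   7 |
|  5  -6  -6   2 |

Expand along row 1:
  + (-7) · M_11   where M_11 = det([-2 -6 -5; -1 -5 7; -6 -6 2]) = 296
  − (2) · M_12   where M_12 = det([3 -6 -5; 4 -5 7; 5 -6 2]) = -71
  + (6) · M_13   where M_13 = det([3 -2 -5; 4 -1 7; 5 -6 2]) = 161
  − (7) · M_14   where M_14 = det([3 -2 -6; 4 -1 -5; 5 -6 -6]) = 44
det = (+1)·(-7)·(296) + (-1)·(2)·(-71) + (+1)·(6)·(161) + (-1)·(7)·(44) = -1272

-1272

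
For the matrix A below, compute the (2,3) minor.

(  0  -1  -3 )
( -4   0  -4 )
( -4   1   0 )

-4

Delete row 2 and column 3; the remaining 2×2 submatrix is [0 -1; -4 1].
Its determinant is 0·1 − (-1)·(-4) = -4.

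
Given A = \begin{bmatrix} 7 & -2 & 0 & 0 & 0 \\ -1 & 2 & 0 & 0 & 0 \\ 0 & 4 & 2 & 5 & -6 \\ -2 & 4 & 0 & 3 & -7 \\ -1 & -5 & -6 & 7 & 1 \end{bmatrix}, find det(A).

A is block lower-triangular with a 2×2 block and a 3×3 block on the diagonal, so its determinant equals the product of the determinants of the diagonal blocks.
det of the 2×2 block = 12
det of the 3×3 block = 206
det = (12)·(206) = 2472

det(A) = 2472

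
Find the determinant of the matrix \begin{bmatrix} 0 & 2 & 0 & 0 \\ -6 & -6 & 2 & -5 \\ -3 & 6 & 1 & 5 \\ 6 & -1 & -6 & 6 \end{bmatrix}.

Expand along row 1 (it has 3 zeros):
  − (2) · M_12   where M_12 = det([-6 2 -5; -3 1 5; 6 -6 6]) = -180
det = (-1)·(2)·(-180) = 360

360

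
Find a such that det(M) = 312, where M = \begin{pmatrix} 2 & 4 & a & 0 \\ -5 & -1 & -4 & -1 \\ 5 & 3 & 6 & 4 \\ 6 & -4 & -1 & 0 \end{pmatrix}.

a = 1

Expanding along the column containing a, det(M) is linear in a: det(M) = (-66)·a + (378).
Set (-66)·a + (378) = 312  ⇒  (-66)·a = -66  ⇒  a = 1.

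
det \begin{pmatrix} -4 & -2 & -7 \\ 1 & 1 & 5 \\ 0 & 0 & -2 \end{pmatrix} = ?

4

Expand along row 3:
  + (-2) · |-4 -2; 1 1| = (-2)·(-4 − (-2)) = 4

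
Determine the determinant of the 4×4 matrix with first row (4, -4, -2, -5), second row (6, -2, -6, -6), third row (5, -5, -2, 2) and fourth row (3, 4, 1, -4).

-1046

Expand along row 1:
  + (4) · M_11   where M_11 = det([-2 -6 -6; -5 -2 2; 4 1 -4]) = 42
  − (-4) · M_12   where M_12 = det([6 -6 -6; 5 -2 2; 3 1 -4]) = -186
  + (-2) · M_13   where M_13 = det([6 -2 -6; 5 -5 2; 3 4 -4]) = -190
  − (-5) · M_14   where M_14 = det([6 -2 -6; 5 -5 -2; 3 4 1]) = -170
det = (+1)·(4)·(42) + (-1)·(-4)·(-186) + (+1)·(-2)·(-190) + (-1)·(-5)·(-170) = -1046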